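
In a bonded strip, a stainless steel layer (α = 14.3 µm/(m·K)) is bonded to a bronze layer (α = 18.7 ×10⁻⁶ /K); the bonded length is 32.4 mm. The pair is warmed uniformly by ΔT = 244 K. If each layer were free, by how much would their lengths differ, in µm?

Δα = |14.3 − 18.7|×10⁻⁶/K = 4.40×10⁻⁶/K.
ΔL_mismatch = Δα·L·ΔT = 4.40×10⁻⁶ × 32.4 mm × 244.0 K = 34.8 µm.

34.8 µm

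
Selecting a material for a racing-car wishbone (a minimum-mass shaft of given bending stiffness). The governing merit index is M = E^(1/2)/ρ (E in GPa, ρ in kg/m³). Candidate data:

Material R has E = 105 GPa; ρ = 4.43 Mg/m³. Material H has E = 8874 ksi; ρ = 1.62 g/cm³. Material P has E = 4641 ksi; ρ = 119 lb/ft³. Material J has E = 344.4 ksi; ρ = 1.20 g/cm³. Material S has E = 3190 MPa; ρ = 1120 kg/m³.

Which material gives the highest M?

material H

Putting every candidate on a common basis:
  material R: E = 105.0 GPa, ρ = 4430 kg/m³
  material H: E = 61.18 GPa, ρ = 1620 kg/m³
  material P: E = 32.00 GPa, ρ = 1906 kg/m³
  material J: E = 2.375 GPa, ρ = 1200 kg/m³
  material S: E = 3.190 GPa, ρ = 1120 kg/m³
  material H: M = 4.83×10⁻³
  material P: M = 2.97×10⁻³
  material R: M = 2.31×10⁻³
  material S: M = 1.59×10⁻³
  material J: M = 1.28×10⁻³
Material H ranks first.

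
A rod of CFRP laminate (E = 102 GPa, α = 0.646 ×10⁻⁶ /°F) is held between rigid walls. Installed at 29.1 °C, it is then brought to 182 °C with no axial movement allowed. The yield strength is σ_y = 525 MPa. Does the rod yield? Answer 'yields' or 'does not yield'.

does not yield

α = 0.646×10⁻⁶/°F × 9/5 = 1.16×10⁻⁶/K.
ΔT = 152.9 K. Constrained thermal stress σ = E·α·ΔT = 102.0×10³ MPa × 1.16×10⁻⁶ × 152.9 = 18.1 MPa (compressive).
Compare to σ_y = 525 MPa: σ < σ_y, so it does not yield.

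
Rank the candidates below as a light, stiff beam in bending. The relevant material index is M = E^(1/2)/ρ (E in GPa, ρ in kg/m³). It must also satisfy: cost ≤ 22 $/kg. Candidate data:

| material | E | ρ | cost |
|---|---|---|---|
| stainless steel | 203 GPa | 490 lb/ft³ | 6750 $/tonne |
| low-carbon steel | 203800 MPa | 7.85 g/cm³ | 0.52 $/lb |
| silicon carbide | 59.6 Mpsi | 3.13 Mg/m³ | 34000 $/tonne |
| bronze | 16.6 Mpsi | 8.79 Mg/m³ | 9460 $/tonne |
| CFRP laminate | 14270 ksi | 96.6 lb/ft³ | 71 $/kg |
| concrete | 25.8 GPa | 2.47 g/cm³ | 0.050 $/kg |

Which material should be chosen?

Screen on constraints: cost ≤ 22 $/kg. Survivors: stainless steel, low-carbon steel, bronze, concrete.
In SI units:
  stainless steel: E = 203.0 GPa, ρ = 7849 kg/m³
  low-carbon steel: E = 203.8 GPa, ρ = 7850 kg/m³
  bronze: E = 114.5 GPa, ρ = 8790 kg/m³
  concrete: E = 25.80 GPa, ρ = 2470 kg/m³
  concrete: M = 2.06×10⁻³
  low-carbon steel: M = 1.82×10⁻³
  stainless steel: M = 1.82×10⁻³
  bronze: M = 1.22×10⁻³
Concrete ranks first.

concrete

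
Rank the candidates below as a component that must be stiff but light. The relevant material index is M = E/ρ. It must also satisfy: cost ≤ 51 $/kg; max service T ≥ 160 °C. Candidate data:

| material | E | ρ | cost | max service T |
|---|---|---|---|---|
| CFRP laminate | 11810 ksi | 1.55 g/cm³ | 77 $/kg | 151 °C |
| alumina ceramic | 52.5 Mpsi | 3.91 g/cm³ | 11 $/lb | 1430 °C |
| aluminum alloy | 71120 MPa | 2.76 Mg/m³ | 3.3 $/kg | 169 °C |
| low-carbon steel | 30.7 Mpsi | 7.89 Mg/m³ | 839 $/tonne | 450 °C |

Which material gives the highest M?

alumina ceramic

Screen on constraints: cost ≤ 51 $/kg; max service T ≥ 160 °C. Survivors: alumina ceramic, aluminum alloy, low-carbon steel.
After converting to SI:
  alumina ceramic: E = 362.0 GPa, ρ = 3910 kg/m³
  aluminum alloy: E = 71.12 GPa, ρ = 2760 kg/m³
  low-carbon steel: E = 211.7 GPa, ρ = 7890 kg/m³
  alumina ceramic: M = 92.6 MN·m/kg
  low-carbon steel: M = 26.8 MN·m/kg
  aluminum alloy: M = 25.8 MN·m/kg
Alumina ceramic has the largest M.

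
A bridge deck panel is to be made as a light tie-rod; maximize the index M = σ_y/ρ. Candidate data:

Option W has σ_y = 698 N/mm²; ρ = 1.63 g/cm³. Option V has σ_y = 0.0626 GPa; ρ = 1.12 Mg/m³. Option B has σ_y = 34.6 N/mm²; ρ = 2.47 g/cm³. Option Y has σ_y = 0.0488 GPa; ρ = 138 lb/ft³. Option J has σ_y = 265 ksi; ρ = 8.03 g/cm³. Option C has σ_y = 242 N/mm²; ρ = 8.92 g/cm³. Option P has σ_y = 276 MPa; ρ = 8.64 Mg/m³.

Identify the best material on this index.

option W

After converting to SI:
  option W: σ_y = 698.0 MPa, ρ = 1630 kg/m³
  option V: σ_y = 62.60 MPa, ρ = 1120 kg/m³
  option B: σ_y = 34.60 MPa, ρ = 2470 kg/m³
  option Y: σ_y = 48.80 MPa, ρ = 2211 kg/m³
  option J: σ_y = 1827 MPa, ρ = 8030 kg/m³
  option C: σ_y = 242.0 MPa, ρ = 8920 kg/m³
  option P: σ_y = 276.0 MPa, ρ = 8640 kg/m³
  option W: M = 428 kN·m/kg
  option J: M = 228 kN·m/kg
  option V: M = 55.9 kN·m/kg
  option P: M = 31.9 kN·m/kg
  option C: M = 27.1 kN·m/kg
  option Y: M = 22.1 kN·m/kg
  option B: M = 14.0 kN·m/kg
The maximum is for option W.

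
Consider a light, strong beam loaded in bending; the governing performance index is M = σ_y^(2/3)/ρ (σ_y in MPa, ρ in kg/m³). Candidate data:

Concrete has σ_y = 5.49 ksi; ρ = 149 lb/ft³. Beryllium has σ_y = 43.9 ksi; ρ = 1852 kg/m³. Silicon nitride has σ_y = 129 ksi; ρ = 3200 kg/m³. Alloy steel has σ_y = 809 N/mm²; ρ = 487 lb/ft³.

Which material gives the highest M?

In SI units:
  concrete: σ_y = 37.85 MPa, ρ = 2387 kg/m³
  beryllium: σ_y = 302.7 MPa, ρ = 1852 kg/m³
  silicon nitride: σ_y = 889.4 MPa, ρ = 3200 kg/m³
  alloy steel: σ_y = 809.0 MPa, ρ = 7801 kg/m³
  silicon nitride: M = 28.9×10⁻³
  beryllium: M = 24.3×10⁻³
  alloy steel: M = 11.1×10⁻³
  concrete: M = 4.72×10⁻³
Silicon nitride has the largest M.

silicon nitride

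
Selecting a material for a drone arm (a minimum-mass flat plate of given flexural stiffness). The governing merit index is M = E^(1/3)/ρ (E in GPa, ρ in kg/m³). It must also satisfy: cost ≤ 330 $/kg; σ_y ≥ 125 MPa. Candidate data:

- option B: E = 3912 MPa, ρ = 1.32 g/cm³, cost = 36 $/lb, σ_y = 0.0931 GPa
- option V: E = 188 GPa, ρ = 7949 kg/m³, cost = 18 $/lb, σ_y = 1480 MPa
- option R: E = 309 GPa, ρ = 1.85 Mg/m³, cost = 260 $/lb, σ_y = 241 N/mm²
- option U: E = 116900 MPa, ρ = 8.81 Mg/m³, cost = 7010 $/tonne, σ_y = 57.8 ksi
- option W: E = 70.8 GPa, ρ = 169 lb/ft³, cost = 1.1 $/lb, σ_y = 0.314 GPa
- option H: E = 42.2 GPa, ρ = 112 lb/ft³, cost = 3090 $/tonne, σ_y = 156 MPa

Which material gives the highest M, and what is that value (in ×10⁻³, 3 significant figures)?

option H, M = 1.94×10⁻³

Screen on constraints: cost ≤ 330 $/kg; σ_y ≥ 125 MPa. Survivors: option V, option U, option W, option H.
Convert each candidate to consistent units, then evaluate M:
  option V: E = 188.0 GPa, ρ = 7949 kg/m³
  option U: E = 116.9 GPa, ρ = 8810 kg/m³
  option W: E = 70.80 GPa, ρ = 2707 kg/m³
  option H: E = 42.20 GPa, ρ = 1794 kg/m³
  option H: M = 1.94×10⁻³
  option W: M = 1.53×10⁻³
  option V: M = 0.721×10⁻³
  option U: M = 0.555×10⁻³
Option H has the largest M.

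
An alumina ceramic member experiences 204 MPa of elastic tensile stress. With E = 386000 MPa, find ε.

E = 386000 MPa = 386.0 GPa = 386000 MPa.
ε = σ/E = 204 / 386000 = 5.28×10⁻⁴.

5.28×10⁻⁴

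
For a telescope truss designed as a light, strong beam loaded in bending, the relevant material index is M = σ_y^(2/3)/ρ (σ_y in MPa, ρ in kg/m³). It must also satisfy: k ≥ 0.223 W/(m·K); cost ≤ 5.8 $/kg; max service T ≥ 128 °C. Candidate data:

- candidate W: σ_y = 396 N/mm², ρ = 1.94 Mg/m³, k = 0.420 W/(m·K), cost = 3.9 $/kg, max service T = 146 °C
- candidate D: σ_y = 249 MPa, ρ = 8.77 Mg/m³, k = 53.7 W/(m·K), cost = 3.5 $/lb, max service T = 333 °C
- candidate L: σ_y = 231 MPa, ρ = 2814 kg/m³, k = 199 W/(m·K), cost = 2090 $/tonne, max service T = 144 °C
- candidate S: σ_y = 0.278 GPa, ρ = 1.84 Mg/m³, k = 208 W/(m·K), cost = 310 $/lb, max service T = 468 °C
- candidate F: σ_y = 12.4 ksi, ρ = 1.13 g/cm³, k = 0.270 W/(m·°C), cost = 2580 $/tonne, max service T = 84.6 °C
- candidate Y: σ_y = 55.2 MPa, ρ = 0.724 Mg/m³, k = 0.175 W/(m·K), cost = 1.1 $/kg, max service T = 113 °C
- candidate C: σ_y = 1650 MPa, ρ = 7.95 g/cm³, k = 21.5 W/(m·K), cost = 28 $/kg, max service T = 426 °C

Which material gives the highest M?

candidate W

Screen on constraints: k ≥ 0.223 W/(m·K); cost ≤ 5.8 $/kg; max service T ≥ 128 °C. Survivors: candidate W, candidate L.
Convert each candidate to consistent units, then evaluate M:
  candidate W: σ_y = 396.0 MPa, ρ = 1940 kg/m³
  candidate L: σ_y = 231.0 MPa, ρ = 2814 kg/m³
  candidate W: M = 27.8×10⁻³
  candidate L: M = 13.4×10⁻³
Candidate W has the largest M.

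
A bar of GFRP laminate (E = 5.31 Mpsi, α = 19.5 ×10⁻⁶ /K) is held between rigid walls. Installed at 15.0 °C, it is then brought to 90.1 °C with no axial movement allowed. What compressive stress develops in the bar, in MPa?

E = 5.31 Mpsi = 36.61 GPa.
ΔT = 75.10 K. Constrained thermal stress σ = E·α·ΔT = 36.61×10³ MPa × 19.5×10⁻⁶ × 75.10 = 53.6 MPa (compressive).

53.6 MPa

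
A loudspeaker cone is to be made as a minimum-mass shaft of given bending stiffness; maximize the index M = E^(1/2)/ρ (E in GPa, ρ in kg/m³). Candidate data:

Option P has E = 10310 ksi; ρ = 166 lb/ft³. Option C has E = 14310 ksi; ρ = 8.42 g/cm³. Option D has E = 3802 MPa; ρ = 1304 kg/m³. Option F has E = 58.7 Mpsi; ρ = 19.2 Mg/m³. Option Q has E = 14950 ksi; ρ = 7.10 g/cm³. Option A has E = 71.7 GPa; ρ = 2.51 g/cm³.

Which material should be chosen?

Convert each candidate to consistent units, then evaluate M:
  option P: E = 71.08 GPa, ρ = 2659 kg/m³
  option C: E = 98.66 GPa, ρ = 8420 kg/m³
  option D: E = 3.802 GPa, ρ = 1304 kg/m³
  option F: E = 404.7 GPa, ρ = 19200 kg/m³
  option Q: E = 103.1 GPa, ρ = 7100 kg/m³
  option A: E = 71.70 GPa, ρ = 2510 kg/m³
  option A: M = 3.37×10⁻³
  option P: M = 3.17×10⁻³
  option D: M = 1.50×10⁻³
  option Q: M = 1.43×10⁻³
  option C: M = 1.18×10⁻³
  option F: M = 1.05×10⁻³
Option A has the largest M.

option A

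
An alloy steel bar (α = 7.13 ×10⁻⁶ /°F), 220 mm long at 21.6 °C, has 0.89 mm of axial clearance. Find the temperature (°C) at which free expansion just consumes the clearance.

337 °C

α = 7.13×10⁻⁶/°F × 9/5 = 12.8×10⁻⁶/K.
α·L₀·ΔT = 0.89 mm ⇒ ΔT = 0.89 / (12.8×10⁻⁶ × 220.0) = 315.2 K.
T = 21.6 + 315.2 = 336.8 °C.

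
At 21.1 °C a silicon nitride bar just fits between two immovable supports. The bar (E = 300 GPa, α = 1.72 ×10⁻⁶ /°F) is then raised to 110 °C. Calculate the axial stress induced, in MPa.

82.6 MPa

α = 1.72×10⁻⁶/°F × 9/5 = 3.10×10⁻⁶/K.
ΔT = 88.90 K. Constrained thermal stress σ = E·α·ΔT = 300.0×10³ MPa × 3.10×10⁻⁶ × 88.90 = 82.6 MPa (compressive).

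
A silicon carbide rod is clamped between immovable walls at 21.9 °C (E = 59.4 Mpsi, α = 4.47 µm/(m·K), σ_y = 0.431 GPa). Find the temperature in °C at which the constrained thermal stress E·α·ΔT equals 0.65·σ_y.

E = 59.4 Mpsi = 409.5 GPa.
σ_y = 0.431 GPa = 431.0 MPa.
E·α·ΔT = 280.2 MPa ⇒ ΔT = 280.2 / (409.5×10³ × 4.47×10⁻⁶) = 153.0 K.
T = 21.9 + 153.0 = 174.9 °C.

175 °C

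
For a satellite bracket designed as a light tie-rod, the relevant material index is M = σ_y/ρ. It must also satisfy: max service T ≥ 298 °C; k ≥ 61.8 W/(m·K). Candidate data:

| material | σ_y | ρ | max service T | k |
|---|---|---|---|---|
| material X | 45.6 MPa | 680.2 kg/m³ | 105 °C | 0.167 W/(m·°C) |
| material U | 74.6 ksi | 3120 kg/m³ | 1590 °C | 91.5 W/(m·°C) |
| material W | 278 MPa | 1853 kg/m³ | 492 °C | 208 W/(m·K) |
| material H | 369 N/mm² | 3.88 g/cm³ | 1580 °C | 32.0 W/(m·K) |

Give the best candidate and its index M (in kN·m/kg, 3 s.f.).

material U, M = 165 kN·m/kg

Screen on constraints: max service T ≥ 298 °C; k ≥ 61.8 W/(m·K). Survivors: material U, material W.
After converting to SI:
  material U: σ_y = 514.3 MPa, ρ = 3120 kg/m³
  material W: σ_y = 278.0 MPa, ρ = 1853 kg/m³
  material U: M = 165 kN·m/kg
  material W: M = 150 kN·m/kg
The maximum is for material U.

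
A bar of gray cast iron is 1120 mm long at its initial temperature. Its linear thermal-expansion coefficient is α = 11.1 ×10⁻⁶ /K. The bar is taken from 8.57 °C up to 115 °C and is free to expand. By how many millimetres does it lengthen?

ΔT = 115 − 8.57 = 106.4 K.
ΔL = α·L₀·ΔT = 11.1×10⁻⁶ × 1120 mm × 106.4 K = 1.32 mm.

1.32 mm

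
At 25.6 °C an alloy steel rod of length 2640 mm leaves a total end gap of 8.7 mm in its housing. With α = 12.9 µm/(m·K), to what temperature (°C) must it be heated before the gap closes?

α·L₀·ΔT = 8.7 mm ⇒ ΔT = 8.7 / (12.9×10⁻⁶ × 2640.0) = 255.5 K.
T = 25.6 + 255.5 = 281.1 °C.

281 °C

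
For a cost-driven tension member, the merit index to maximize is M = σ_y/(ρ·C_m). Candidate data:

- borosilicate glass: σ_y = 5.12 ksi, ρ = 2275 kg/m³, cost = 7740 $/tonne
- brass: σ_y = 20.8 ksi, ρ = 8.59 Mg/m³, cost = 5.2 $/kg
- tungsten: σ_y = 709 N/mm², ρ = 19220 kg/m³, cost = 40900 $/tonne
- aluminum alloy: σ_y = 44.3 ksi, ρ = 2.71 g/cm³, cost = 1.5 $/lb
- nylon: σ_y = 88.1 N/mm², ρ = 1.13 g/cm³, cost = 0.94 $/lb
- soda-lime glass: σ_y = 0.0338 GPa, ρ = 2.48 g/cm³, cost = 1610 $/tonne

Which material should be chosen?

After converting to SI:
  borosilicate glass: σ_y = 35.30 MPa, ρ = 2275 kg/m³, cost = 7.740 $/kg
  brass: σ_y = 143.4 MPa, ρ = 8590 kg/m³, cost = 5.200 $/kg
  tungsten: σ_y = 709.0 MPa, ρ = 19220 kg/m³, cost = 40.90 $/kg
  aluminum alloy: σ_y = 305.4 MPa, ρ = 2710 kg/m³, cost = 3.307 $/kg
  nylon: σ_y = 88.10 MPa, ρ = 1130 kg/m³, cost = 2.072 $/kg
  soda-lime glass: σ_y = 33.80 MPa, ρ = 2480 kg/m³, cost = 1.610 $/kg
  nylon: M = 37.6 kN·m per $
  aluminum alloy: M = 34.1 kN·m per $
  soda-lime glass: M = 8.47 kN·m per $
  brass: M = 3.21 kN·m per $
  borosilicate glass: M = 2.00 kN·m per $
  tungsten: M = 0.902 kN·m per $
Highest index: nylon.

nylon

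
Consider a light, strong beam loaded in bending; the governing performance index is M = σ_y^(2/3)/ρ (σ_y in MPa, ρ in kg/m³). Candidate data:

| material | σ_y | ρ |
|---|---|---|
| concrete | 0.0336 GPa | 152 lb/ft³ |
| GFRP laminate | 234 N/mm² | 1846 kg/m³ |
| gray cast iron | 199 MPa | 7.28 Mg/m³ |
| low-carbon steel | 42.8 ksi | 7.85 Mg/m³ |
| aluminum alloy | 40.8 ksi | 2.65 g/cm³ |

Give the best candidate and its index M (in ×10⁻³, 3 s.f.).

GFRP laminate, M = 20.6×10⁻³

Convert each candidate to consistent units, then evaluate M:
  concrete: σ_y = 33.60 MPa, ρ = 2435 kg/m³
  GFRP laminate: σ_y = 234.0 MPa, ρ = 1846 kg/m³
  gray cast iron: σ_y = 199.0 MPa, ρ = 7280 kg/m³
  low-carbon steel: σ_y = 295.1 MPa, ρ = 7850 kg/m³
  aluminum alloy: σ_y = 281.3 MPa, ρ = 2650 kg/m³
  GFRP laminate: M = 20.6×10⁻³
  aluminum alloy: M = 16.2×10⁻³
  low-carbon steel: M = 5.65×10⁻³
  gray cast iron: M = 4.68×10⁻³
  concrete: M = 4.28×10⁻³
Highest index: GFRP laminate.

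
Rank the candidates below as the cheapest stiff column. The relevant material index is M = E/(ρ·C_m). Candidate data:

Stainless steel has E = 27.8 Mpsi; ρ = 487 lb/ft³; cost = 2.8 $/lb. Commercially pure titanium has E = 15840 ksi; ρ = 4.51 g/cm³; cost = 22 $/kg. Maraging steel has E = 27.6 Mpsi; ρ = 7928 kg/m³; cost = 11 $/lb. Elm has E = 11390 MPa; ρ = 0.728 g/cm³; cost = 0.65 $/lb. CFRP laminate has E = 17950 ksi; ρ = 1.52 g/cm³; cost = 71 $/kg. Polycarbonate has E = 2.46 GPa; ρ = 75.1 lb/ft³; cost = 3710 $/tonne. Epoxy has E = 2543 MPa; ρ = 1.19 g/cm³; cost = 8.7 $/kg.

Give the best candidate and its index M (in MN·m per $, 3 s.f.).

elm, M = 10.9 MN·m per $

Normalizing units and computing the index:
  stainless steel: E = 191.7 GPa, ρ = 7801 kg/m³, cost = 6.173 $/kg
  commercially pure titanium: E = 109.2 GPa, ρ = 4510 kg/m³, cost = 22.00 $/kg
  maraging steel: E = 190.3 GPa, ρ = 7928 kg/m³, cost = 24.25 $/kg
  elm: E = 11.39 GPa, ρ = 728.0 kg/m³, cost = 1.433 $/kg
  CFRP laminate: E = 123.8 GPa, ρ = 1520 kg/m³, cost = 71.00 $/kg
  polycarbonate: E = 2.460 GPa, ρ = 1203 kg/m³, cost = 3.710 $/kg
  epoxy: E = 2.543 GPa, ρ = 1190 kg/m³, cost = 8.700 $/kg
  elm: M = 10.9 MN·m per $
  stainless steel: M = 3.98 MN·m per $
  CFRP laminate: M = 1.15 MN·m per $
  commercially pure titanium: M = 1.10 MN·m per $
  maraging steel: M = 0.990 MN·m per $
  polycarbonate: M = 0.551 MN·m per $
  epoxy: M = 0.246 MN·m per $
The maximum is for elm.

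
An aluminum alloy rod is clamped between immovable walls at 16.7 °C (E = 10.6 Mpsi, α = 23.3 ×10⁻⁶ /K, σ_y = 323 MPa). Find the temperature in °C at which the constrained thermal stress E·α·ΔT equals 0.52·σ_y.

115 °C

E = 10.6 Mpsi = 73.08 GPa.
E·α·ΔT = 168.0 MPa ⇒ ΔT = 168.0 / (73.08×10³ × 23.3×10⁻⁶) = 98.63 K.
T = 16.7 + 98.63 = 115.3 °C.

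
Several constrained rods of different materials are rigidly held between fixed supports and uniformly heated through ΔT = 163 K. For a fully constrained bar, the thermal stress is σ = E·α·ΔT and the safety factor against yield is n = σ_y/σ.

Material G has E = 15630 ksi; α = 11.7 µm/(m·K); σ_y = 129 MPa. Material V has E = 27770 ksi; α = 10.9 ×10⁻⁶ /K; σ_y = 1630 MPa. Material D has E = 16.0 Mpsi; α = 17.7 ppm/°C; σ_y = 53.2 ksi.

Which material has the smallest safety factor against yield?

material G

Per material, after unit conversion:
  material G: E = 107.8, α = 11.7, σ_y = 129.0 → σ = 206 MPa, n = 0.628
  material V: E = 191.5, α = 10.9, σ_y = 1630 → σ = 340 MPa, n = 4.79
  material D: E = 110.3, α = 17.7, σ_y = 366.8 → σ = 318 MPa, n = 1.15
Material G has the lowest safety factor, n = 0.628.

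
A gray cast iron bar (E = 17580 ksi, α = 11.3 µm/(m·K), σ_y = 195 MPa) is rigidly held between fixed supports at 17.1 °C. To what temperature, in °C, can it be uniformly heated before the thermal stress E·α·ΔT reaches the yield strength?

159 °C

E = 17580 ksi = 121.2 GPa.
E·α·ΔT = 195.0 MPa ⇒ ΔT = 195.0 / (121.2×10³ × 11.3×10⁻⁶) = 142.4 K.
T = 17.1 + 142.4 = 159.5 °C.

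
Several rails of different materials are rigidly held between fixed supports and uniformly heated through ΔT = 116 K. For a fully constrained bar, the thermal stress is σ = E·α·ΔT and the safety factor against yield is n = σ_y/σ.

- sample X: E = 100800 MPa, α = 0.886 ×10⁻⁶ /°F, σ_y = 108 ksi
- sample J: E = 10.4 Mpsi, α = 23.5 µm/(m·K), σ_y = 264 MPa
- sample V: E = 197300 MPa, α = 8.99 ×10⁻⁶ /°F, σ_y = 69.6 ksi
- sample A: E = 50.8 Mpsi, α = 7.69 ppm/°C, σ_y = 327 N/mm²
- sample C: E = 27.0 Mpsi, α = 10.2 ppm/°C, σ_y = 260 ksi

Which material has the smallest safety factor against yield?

sample A

With everything in SI (GPa, ×10⁻⁶/K, MPa):
  sample X: E = 100.8, α = 1.59, σ_y = 744.6 → σ = 18.6 MPa, n = 39.9
  sample J: E = 71.71, α = 23.5, σ_y = 264.0 → σ = 195 MPa, n = 1.35
  sample V: E = 197.3, α = 16.2, σ_y = 479.9 → σ = 370 MPa, n = 1.30
  sample A: E = 350.3, α = 7.69, σ_y = 327.0 → σ = 312 MPa, n = 1.05
  sample C: E = 186.2, α = 10.2, σ_y = 1793 → σ = 220 MPa, n = 8.14
The minimum is sample A at n = 1.05.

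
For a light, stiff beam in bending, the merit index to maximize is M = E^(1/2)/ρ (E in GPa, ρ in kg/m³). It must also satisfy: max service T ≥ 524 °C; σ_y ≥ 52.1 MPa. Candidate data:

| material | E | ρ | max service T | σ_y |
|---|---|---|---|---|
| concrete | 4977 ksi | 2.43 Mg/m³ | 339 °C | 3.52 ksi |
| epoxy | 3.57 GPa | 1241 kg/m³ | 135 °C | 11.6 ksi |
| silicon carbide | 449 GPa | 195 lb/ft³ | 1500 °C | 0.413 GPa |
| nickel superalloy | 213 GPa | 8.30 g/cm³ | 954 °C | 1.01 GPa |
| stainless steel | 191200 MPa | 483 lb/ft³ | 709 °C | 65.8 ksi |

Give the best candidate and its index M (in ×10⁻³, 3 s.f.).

silicon carbide, M = 6.78×10⁻³

Screen on constraints: max service T ≥ 524 °C; σ_y ≥ 52.1 MPa. Survivors: silicon carbide, nickel superalloy, stainless steel.
Normalizing units and computing the index:
  silicon carbide: E = 449.0 GPa, ρ = 3124 kg/m³
  nickel superalloy: E = 213.0 GPa, ρ = 8300 kg/m³
  stainless steel: E = 191.2 GPa, ρ = 7737 kg/m³
  silicon carbide: M = 6.78×10⁻³
  stainless steel: M = 1.79×10⁻³
  nickel superalloy: M = 1.76×10⁻³
Silicon carbide has the largest M.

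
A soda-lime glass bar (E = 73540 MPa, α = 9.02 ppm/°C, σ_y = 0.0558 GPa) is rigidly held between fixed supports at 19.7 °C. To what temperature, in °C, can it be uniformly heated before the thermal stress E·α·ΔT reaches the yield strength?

104 °C

E = 73540 MPa = 73.54 GPa.
σ_y = 0.0558 GPa = 55.80 MPa.
E·α·ΔT = 55.80 MPa ⇒ ΔT = 55.80 / (73.54×10³ × 9.02×10⁻⁶) = 84.12 K.
T = 19.7 + 84.12 = 103.8 °C.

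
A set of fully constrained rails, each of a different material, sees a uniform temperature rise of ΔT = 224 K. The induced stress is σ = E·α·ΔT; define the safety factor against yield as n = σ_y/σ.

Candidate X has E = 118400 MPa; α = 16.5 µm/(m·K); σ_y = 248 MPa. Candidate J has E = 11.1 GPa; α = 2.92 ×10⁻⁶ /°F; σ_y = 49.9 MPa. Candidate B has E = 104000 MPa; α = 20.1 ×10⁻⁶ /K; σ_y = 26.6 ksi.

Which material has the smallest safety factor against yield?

Converting E to GPa, α to ×10⁻⁶/K, σ_y to MPa, then σ and n for each:
  candidate X: E = 118.4, α = 16.5, σ_y = 248.0 → σ = 438 MPa, n = 0.567
  candidate J: E = 11.10, α = 5.26, σ_y = 49.90 → σ = 13.1 MPa, n = 3.82
  candidate B: E = 104.0, α = 20.1, σ_y = 183.4 → σ = 468 MPa, n = 0.392
The minimum is candidate B at n = 0.392.

candidate B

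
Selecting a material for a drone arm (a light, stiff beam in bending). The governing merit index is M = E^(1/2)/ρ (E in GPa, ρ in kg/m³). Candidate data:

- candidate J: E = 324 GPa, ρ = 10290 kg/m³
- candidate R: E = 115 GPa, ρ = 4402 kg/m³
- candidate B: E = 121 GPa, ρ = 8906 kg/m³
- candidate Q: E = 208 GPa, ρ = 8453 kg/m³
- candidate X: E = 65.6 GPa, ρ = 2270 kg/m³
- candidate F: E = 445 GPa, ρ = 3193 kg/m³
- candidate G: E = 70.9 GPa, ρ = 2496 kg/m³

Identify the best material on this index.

candidate F

Per-candidate index values:
  candidate F: M = 6.61×10⁻³
  candidate X: M = 3.57×10⁻³
  candidate G: M = 3.37×10⁻³
  candidate R: M = 2.44×10⁻³
  candidate J: M = 1.75×10⁻³
  candidate Q: M = 1.71×10⁻³
  candidate B: M = 1.24×10⁻³
Highest index: candidate F.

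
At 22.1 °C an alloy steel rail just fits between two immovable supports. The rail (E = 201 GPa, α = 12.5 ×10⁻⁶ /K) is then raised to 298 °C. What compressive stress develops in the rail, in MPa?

693 MPa

ΔT = 275.9 K. Constrained thermal stress σ = E·α·ΔT = 201.0×10³ MPa × 12.5×10⁻⁶ × 275.9 = 693 MPa (compressive).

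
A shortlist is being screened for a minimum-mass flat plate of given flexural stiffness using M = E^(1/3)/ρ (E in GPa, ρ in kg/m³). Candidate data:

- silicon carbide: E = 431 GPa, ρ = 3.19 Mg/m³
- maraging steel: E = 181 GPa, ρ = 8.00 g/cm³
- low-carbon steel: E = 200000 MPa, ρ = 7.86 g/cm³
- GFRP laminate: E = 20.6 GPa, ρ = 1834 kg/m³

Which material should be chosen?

Normalizing units and computing the index:
  silicon carbide: E = 431.0 GPa, ρ = 3190 kg/m³
  maraging steel: E = 181.0 GPa, ρ = 8000 kg/m³
  low-carbon steel: E = 200.0 GPa, ρ = 7860 kg/m³
  GFRP laminate: E = 20.60 GPa, ρ = 1834 kg/m³
  silicon carbide: M = 2.37×10⁻³
  GFRP laminate: M = 1.49×10⁻³
  low-carbon steel: M = 0.744×10⁻³
  maraging steel: M = 0.707×10⁻³
Silicon carbide has the largest M.

silicon carbide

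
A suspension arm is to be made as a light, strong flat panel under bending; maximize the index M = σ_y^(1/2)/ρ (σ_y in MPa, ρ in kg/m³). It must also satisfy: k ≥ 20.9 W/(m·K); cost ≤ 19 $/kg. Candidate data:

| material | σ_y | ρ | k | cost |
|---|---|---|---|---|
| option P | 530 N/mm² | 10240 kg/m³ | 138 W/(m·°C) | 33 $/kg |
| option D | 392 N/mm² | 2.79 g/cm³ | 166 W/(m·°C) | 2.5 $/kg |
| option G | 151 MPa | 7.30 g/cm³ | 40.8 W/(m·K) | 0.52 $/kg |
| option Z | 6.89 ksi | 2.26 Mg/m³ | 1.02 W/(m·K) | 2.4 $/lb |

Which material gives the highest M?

option D

Screen on constraints: k ≥ 20.9 W/(m·K); cost ≤ 19 $/kg. Survivors: option D, option G.
In SI units:
  option D: σ_y = 392.0 MPa, ρ = 2790 kg/m³
  option G: σ_y = 151.0 MPa, ρ = 7300 kg/m³
  option D: M = 7.10×10⁻³
  option G: M = 1.68×10⁻³
Highest index: option D.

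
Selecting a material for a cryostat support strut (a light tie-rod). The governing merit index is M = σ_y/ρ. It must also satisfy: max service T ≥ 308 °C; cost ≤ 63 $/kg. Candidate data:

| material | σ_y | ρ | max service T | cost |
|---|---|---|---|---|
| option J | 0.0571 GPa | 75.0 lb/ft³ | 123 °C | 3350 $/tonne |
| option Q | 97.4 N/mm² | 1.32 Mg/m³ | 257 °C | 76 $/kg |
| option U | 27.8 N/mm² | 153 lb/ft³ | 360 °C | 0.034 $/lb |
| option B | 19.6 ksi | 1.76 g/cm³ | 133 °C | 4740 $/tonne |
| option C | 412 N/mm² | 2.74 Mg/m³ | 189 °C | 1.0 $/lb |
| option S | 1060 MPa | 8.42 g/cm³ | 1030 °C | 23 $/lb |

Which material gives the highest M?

Screen on constraints: max service T ≥ 308 °C; cost ≤ 63 $/kg. Survivors: option U, option S.
Normalizing units and computing the index:
  option U: σ_y = 27.80 MPa, ρ = 2451 kg/m³
  option S: σ_y = 1060 MPa, ρ = 8420 kg/m³
  option S: M = 126 kN·m/kg
  option U: M = 11.3 kN·m/kg
Option S ranks first.

option S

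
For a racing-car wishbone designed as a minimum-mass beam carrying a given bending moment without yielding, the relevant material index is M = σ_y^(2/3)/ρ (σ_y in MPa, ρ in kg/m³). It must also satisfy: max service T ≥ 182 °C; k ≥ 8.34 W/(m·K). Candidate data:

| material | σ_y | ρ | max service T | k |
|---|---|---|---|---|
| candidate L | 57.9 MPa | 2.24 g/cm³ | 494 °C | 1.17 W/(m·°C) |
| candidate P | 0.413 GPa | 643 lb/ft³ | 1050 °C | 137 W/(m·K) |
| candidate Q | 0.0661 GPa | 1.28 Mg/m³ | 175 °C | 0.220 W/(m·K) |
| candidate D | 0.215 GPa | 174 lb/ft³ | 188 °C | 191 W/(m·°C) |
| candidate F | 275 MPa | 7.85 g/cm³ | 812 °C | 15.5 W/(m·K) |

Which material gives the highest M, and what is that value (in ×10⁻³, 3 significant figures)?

candidate D, M = 12.9×10⁻³

Screen on constraints: max service T ≥ 182 °C; k ≥ 8.34 W/(m·K). Survivors: candidate P, candidate D, candidate F.
Normalizing units and computing the index:
  candidate P: σ_y = 413.0 MPa, ρ = 10300 kg/m³
  candidate D: σ_y = 215.0 MPa, ρ = 2787 kg/m³
  candidate F: σ_y = 275.0 MPa, ρ = 7850 kg/m³
  candidate D: M = 12.9×10⁻³
  candidate F: M = 5.39×10⁻³
  candidate P: M = 5.38×10⁻³
Candidate D ranks first.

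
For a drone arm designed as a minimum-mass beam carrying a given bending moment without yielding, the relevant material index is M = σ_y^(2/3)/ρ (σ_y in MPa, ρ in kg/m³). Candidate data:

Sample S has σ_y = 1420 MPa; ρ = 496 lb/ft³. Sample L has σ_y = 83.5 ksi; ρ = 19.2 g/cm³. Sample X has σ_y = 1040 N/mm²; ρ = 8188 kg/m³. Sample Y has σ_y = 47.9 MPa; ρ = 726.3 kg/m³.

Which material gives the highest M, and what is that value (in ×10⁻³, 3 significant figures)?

sample Y, M = 18.2×10⁻³

Putting every candidate on a common basis:
  sample S: σ_y = 1420 MPa, ρ = 7945 kg/m³
  sample L: σ_y = 575.7 MPa, ρ = 19200 kg/m³
  sample X: σ_y = 1040 MPa, ρ = 8188 kg/m³
  sample Y: σ_y = 47.90 MPa, ρ = 726.3 kg/m³
  sample Y: M = 18.2×10⁻³
  sample S: M = 15.9×10⁻³
  sample X: M = 12.5×10⁻³
  sample L: M = 3.60×10⁻³
Sample Y has the largest M.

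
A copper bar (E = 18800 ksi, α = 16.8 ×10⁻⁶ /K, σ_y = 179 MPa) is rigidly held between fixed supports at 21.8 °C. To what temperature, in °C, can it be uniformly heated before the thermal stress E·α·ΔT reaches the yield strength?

E = 18800 ksi = 129.6 GPa.
E·α·ΔT = 179.0 MPa ⇒ ΔT = 179.0 / (129.6×10³ × 16.8×10⁻⁶) = 82.20 K.
T = 21.8 + 82.20 = 104.0 °C.

104 °C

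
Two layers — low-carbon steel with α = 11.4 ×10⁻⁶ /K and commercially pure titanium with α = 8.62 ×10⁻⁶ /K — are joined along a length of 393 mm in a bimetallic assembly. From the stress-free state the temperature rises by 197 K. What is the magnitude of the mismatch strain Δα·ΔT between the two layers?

Δα = |11.4 − 8.62|×10⁻⁶/K = 2.78×10⁻⁶/K.
Mismatch strain = Δα·ΔT = 2.78×10⁻⁶ × 197.0 = 5.48×10⁻⁴.

5.48×10⁻⁴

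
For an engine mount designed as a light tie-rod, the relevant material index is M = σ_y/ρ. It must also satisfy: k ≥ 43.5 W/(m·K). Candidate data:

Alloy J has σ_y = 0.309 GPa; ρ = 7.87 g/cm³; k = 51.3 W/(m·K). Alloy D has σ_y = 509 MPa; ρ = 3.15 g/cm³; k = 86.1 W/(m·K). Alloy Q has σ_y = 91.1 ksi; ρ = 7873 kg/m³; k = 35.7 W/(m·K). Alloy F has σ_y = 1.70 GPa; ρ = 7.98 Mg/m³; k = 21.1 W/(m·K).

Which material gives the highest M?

Screen on constraints: k ≥ 43.5 W/(m·K). Survivors: alloy J, alloy D.
Convert each candidate to consistent units, then evaluate M:
  alloy J: σ_y = 309.0 MPa, ρ = 7870 kg/m³
  alloy D: σ_y = 509.0 MPa, ρ = 3150 kg/m³
  alloy D: M = 162 kN·m/kg
  alloy J: M = 39.3 kN·m/kg
Alloy D has the largest M.

alloy D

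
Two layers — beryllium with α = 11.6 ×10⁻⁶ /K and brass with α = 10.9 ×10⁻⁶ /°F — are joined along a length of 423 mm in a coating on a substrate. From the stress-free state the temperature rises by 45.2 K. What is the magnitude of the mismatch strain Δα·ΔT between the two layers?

brass: α = 10.9×10⁻⁶/°F × 9/5 = 19.6×10⁻⁶/K.
Δα = |11.6 − 19.6|×10⁻⁶/K = 8.02×10⁻⁶/K.
Mismatch strain = Δα·ΔT = 8.02×10⁻⁶ × 45.2 = 3.63×10⁻⁴.

3.63×10⁻⁴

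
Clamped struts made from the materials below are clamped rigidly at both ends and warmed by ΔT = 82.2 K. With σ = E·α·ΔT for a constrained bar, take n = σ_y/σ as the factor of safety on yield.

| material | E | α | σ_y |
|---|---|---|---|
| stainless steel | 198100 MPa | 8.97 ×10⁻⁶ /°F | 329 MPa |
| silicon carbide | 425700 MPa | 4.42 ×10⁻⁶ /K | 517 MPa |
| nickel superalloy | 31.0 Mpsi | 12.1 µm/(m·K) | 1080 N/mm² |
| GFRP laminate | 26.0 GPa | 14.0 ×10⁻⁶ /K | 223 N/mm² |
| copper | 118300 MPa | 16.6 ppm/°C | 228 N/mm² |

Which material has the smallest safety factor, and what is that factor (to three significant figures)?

Per material, after unit conversion:
  stainless steel: E = 198.1, α = 16.1, σ_y = 329.0 → σ = 263 MPa, n = 1.25
  silicon carbide: E = 425.7, α = 4.42, σ_y = 517.0 → σ = 155 MPa, n = 3.34
  nickel superalloy: E = 213.7, α = 12.1, σ_y = 1080 → σ = 213 MPa, n = 5.08
  GFRP laminate: E = 26.00, α = 14.0, σ_y = 223.0 → σ = 29.9 MPa, n = 7.45
  copper: E = 118.3, α = 16.6, σ_y = 228.0 → σ = 161 MPa, n = 1.41
Stainless steel has the lowest safety factor, n = 1.25.

stainless steel, n = 1.25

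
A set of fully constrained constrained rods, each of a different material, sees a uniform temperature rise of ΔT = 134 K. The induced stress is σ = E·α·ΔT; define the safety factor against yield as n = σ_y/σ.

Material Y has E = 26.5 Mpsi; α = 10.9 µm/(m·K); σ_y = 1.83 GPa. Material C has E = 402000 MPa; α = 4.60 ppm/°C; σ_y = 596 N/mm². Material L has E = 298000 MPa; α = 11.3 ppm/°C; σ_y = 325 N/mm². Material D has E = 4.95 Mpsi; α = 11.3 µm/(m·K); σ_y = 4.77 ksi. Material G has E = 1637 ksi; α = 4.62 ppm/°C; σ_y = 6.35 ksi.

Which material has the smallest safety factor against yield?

material D

With everything in SI (GPa, ×10⁻⁶/K, MPa):
  material Y: E = 182.7, α = 10.9, σ_y = 1830 → σ = 267 MPa, n = 6.86
  material C: E = 402.0, α = 4.60, σ_y = 596.0 → σ = 248 MPa, n = 2.41
  material L: E = 298.0, α = 11.3, σ_y = 325.0 → σ = 451 MPa, n = 0.720
  material D: E = 34.13, α = 11.3, σ_y = 32.89 → σ = 51.7 MPa, n = 0.636
  material G: E = 11.29, α = 4.62, σ_y = 43.78 → σ = 6.99 MPa, n = 6.27
The minimum is material D at n = 0.636.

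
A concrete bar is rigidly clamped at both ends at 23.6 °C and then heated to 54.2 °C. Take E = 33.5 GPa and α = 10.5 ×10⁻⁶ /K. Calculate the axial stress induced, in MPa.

10.8 MPa

ΔT = 30.60 K. Constrained thermal stress σ = E·α·ΔT = 33.50×10³ MPa × 10.5×10⁻⁶ × 30.60 = 10.8 MPa (compressive).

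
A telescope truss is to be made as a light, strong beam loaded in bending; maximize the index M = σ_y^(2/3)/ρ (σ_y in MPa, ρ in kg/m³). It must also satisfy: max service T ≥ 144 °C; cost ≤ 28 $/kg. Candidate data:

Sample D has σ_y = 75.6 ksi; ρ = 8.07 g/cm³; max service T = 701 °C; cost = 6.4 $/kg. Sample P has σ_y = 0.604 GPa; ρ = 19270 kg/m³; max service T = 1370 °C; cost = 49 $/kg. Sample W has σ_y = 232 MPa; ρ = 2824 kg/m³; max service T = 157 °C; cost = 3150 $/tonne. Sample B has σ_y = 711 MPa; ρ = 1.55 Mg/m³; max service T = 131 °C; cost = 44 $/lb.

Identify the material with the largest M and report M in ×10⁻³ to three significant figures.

sample W, M = 13.4×10⁻³

Screen on constraints: max service T ≥ 144 °C; cost ≤ 28 $/kg. Survivors: sample D, sample W.
Normalizing units and computing the index:
  sample D: σ_y = 521.2 MPa, ρ = 8070 kg/m³
  sample W: σ_y = 232.0 MPa, ρ = 2824 kg/m³
  sample W: M = 13.4×10⁻³
  sample D: M = 8.03×10⁻³
Highest index: sample W.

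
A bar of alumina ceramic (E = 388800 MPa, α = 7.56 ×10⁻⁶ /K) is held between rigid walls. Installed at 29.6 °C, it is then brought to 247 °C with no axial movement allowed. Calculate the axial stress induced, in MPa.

639 MPa

E = 388800 MPa = 388.8 GPa.
ΔT = 217.4 K. Constrained thermal stress σ = E·α·ΔT = 388.8×10³ MPa × 7.56×10⁻⁶ × 217.4 = 639 MPa (compressive).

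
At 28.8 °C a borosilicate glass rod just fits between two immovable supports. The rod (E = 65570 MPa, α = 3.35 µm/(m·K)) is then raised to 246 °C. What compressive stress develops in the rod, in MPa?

47.7 MPa

E = 65570 MPa = 65.57 GPa.
ΔT = 217.2 K. Constrained thermal stress σ = E·α·ΔT = 65.57×10³ MPa × 3.35×10⁻⁶ × 217.2 = 47.7 MPa (compressive).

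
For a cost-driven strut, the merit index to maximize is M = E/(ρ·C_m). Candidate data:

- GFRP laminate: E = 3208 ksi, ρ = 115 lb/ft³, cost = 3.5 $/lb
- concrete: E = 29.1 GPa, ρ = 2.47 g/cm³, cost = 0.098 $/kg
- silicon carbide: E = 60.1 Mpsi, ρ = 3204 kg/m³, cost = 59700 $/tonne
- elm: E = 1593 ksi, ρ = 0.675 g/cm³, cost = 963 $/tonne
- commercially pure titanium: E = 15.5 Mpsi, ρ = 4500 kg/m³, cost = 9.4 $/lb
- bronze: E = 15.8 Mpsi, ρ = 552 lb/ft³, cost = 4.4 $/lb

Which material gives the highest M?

Putting every candidate on a common basis:
  GFRP laminate: E = 22.12 GPa, ρ = 1842 kg/m³, cost = 7.716 $/kg
  concrete: E = 29.10 GPa, ρ = 2470 kg/m³, cost = 0.09800 $/kg
  silicon carbide: E = 414.4 GPa, ρ = 3204 kg/m³, cost = 59.70 $/kg
  elm: E = 10.98 GPa, ρ = 675.0 kg/m³, cost = 0.9630 $/kg
  commercially pure titanium: E = 106.9 GPa, ρ = 4500 kg/m³, cost = 20.72 $/kg
  bronze: E = 108.9 GPa, ρ = 8842 kg/m³, cost = 9.700 $/kg
  concrete: M = 120 MN·m per $
  elm: M = 16.9 MN·m per $
  silicon carbide: M = 2.17 MN·m per $
  GFRP laminate: M = 1.56 MN·m per $
  bronze: M = 1.27 MN·m per $
  commercially pure titanium: M = 1.15 MN·m per $
Concrete ranks first.

concrete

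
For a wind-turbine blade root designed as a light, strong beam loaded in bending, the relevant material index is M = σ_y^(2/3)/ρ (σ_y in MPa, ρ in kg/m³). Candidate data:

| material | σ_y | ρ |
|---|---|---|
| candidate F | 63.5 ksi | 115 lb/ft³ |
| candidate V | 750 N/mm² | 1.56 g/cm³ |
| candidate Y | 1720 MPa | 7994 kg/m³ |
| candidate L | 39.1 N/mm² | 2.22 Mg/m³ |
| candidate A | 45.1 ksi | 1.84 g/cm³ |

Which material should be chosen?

Convert each candidate to consistent units, then evaluate M:
  candidate F: σ_y = 437.8 MPa, ρ = 1842 kg/m³
  candidate V: σ_y = 750.0 MPa, ρ = 1560 kg/m³
  candidate Y: σ_y = 1720 MPa, ρ = 7994 kg/m³
  candidate L: σ_y = 39.10 MPa, ρ = 2220 kg/m³
  candidate A: σ_y = 311.0 MPa, ρ = 1840 kg/m³
  candidate V: M = 52.9×10⁻³
  candidate F: M = 31.3×10⁻³
  candidate A: M = 24.9×10⁻³
  candidate Y: M = 18.0×10⁻³
  candidate L: M = 5.19×10⁻³
Candidate V has the largest M.

candidate V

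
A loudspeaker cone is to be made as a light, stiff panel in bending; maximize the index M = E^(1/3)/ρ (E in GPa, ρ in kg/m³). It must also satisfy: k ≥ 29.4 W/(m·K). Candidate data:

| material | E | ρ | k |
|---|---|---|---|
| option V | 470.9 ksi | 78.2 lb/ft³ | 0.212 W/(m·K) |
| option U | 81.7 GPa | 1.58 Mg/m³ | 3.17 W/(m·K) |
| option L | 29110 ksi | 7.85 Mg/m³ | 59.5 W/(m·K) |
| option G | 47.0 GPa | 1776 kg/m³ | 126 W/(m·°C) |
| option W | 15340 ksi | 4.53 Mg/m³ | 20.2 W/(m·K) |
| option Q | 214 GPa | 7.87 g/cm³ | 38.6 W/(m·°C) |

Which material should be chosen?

option G

Screen on constraints: k ≥ 29.4 W/(m·K). Survivors: option L, option G, option Q.
After converting to SI:
  option L: E = 200.7 GPa, ρ = 7850 kg/m³
  option G: E = 47.00 GPa, ρ = 1776 kg/m³
  option Q: E = 214.0 GPa, ρ = 7870 kg/m³
  option G: M = 2.03×10⁻³
  option Q: M = 0.760×10⁻³
  option L: M = 0.746×10⁻³
The maximum is for option G.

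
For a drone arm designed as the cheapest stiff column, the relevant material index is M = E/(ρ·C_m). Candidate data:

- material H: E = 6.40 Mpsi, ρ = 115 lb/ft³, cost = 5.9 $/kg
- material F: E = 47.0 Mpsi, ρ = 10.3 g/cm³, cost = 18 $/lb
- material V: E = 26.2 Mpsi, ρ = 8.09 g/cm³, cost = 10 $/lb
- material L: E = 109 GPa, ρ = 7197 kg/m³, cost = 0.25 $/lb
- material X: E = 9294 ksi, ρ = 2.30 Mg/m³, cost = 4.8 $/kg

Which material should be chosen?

material L

Convert each candidate to consistent units, then evaluate M:
  material H: E = 44.13 GPa, ρ = 1842 kg/m³, cost = 5.900 $/kg
  material F: E = 324.1 GPa, ρ = 10300 kg/m³, cost = 39.68 $/kg
  material V: E = 180.6 GPa, ρ = 8090 kg/m³, cost = 22.05 $/kg
  material L: E = 109.0 GPa, ρ = 7197 kg/m³, cost = 0.5511 $/kg
  material X: E = 64.08 GPa, ρ = 2300 kg/m³, cost = 4.800 $/kg
  material L: M = 27.5 MN·m per $
  material X: M = 5.80 MN·m per $
  material H: M = 4.06 MN·m per $
  material V: M = 1.01 MN·m per $
  material F: M = 0.793 MN·m per $
Material L ranks first.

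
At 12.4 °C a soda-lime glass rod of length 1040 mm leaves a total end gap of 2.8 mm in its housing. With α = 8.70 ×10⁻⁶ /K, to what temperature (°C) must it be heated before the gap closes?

α·L₀·ΔT = 2.8 mm ⇒ ΔT = 2.8 / (8.70×10⁻⁶ × 1040.0) = 309.5 K.
T = 12.4 + 309.5 = 321.9 °C.

322 °C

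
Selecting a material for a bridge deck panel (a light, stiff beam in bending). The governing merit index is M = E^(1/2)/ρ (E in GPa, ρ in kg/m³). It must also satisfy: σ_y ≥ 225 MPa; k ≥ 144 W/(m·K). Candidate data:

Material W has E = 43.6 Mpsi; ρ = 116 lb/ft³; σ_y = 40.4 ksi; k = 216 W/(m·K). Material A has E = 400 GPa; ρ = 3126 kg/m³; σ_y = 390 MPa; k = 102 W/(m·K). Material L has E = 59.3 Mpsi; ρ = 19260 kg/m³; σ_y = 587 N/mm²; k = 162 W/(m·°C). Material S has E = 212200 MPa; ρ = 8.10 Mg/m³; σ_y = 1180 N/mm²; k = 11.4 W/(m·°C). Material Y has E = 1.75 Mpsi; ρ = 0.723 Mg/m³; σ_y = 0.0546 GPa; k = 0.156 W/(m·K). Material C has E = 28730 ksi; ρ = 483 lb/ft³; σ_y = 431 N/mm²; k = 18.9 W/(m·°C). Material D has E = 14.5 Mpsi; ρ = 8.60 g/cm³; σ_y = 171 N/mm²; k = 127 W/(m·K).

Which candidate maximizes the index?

Screen on constraints: σ_y ≥ 225 MPa; k ≥ 144 W/(m·K). Survivors: material W, material L.
In SI units:
  material W: E = 300.6 GPa, ρ = 1858 kg/m³
  material L: E = 408.9 GPa, ρ = 19260 kg/m³
  material W: M = 9.33×10⁻³
  material L: M = 1.05×10⁻³
The maximum is for material W.

material W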